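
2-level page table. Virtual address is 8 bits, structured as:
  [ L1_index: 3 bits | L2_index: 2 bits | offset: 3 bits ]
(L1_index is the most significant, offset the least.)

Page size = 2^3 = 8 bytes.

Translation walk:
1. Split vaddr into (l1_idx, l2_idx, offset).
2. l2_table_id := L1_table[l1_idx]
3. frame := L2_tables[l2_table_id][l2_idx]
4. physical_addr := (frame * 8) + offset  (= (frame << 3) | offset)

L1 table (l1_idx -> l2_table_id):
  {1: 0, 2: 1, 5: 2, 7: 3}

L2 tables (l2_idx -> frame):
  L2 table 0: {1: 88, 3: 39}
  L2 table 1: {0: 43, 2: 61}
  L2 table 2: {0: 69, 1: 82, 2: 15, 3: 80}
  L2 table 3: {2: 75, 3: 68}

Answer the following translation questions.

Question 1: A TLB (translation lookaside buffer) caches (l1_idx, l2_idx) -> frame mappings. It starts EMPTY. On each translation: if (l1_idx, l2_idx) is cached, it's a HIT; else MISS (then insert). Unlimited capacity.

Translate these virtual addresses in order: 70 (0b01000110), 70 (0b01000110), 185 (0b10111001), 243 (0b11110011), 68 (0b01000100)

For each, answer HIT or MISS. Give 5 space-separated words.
Answer: MISS HIT MISS MISS HIT

Derivation:
vaddr=70: (2,0) not in TLB -> MISS, insert
vaddr=70: (2,0) in TLB -> HIT
vaddr=185: (5,3) not in TLB -> MISS, insert
vaddr=243: (7,2) not in TLB -> MISS, insert
vaddr=68: (2,0) in TLB -> HIT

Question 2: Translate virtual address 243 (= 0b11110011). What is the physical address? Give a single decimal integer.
Answer: 603

Derivation:
vaddr = 243 = 0b11110011
Split: l1_idx=7, l2_idx=2, offset=3
L1[7] = 3
L2[3][2] = 75
paddr = 75 * 8 + 3 = 603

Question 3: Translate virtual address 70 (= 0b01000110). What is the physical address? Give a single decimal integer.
Answer: 350

Derivation:
vaddr = 70 = 0b01000110
Split: l1_idx=2, l2_idx=0, offset=6
L1[2] = 1
L2[1][0] = 43
paddr = 43 * 8 + 6 = 350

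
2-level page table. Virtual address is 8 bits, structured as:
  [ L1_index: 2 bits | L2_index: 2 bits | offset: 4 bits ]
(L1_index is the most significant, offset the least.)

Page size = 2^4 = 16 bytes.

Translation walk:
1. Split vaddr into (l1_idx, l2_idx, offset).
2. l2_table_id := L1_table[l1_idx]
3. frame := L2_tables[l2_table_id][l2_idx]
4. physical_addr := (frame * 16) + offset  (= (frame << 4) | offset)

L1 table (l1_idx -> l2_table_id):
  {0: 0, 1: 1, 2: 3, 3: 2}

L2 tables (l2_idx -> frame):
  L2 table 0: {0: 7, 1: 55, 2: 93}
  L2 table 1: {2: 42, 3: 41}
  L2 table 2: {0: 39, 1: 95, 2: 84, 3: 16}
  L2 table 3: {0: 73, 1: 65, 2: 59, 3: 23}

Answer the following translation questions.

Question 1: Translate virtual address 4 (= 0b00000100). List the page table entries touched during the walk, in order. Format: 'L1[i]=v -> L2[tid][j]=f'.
Answer: L1[0]=0 -> L2[0][0]=7

Derivation:
vaddr = 4 = 0b00000100
Split: l1_idx=0, l2_idx=0, offset=4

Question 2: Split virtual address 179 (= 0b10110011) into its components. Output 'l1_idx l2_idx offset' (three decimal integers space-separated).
Answer: 2 3 3

Derivation:
vaddr = 179 = 0b10110011
  top 2 bits -> l1_idx = 2
  next 2 bits -> l2_idx = 3
  bottom 4 bits -> offset = 3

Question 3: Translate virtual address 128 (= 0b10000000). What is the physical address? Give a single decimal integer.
Answer: 1168

Derivation:
vaddr = 128 = 0b10000000
Split: l1_idx=2, l2_idx=0, offset=0
L1[2] = 3
L2[3][0] = 73
paddr = 73 * 16 + 0 = 1168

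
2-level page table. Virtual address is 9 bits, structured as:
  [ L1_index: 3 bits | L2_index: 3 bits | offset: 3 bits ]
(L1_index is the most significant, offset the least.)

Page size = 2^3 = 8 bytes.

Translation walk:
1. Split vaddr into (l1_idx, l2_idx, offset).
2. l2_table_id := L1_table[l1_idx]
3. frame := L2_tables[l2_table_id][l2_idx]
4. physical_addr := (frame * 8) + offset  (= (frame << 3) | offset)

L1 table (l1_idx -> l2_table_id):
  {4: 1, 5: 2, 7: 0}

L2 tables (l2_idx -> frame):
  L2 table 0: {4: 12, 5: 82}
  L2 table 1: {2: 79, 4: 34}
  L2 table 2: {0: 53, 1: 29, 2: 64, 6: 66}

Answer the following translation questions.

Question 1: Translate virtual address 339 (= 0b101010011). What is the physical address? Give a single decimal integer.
vaddr = 339 = 0b101010011
Split: l1_idx=5, l2_idx=2, offset=3
L1[5] = 2
L2[2][2] = 64
paddr = 64 * 8 + 3 = 515

Answer: 515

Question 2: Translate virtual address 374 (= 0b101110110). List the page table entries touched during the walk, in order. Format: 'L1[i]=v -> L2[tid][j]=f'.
vaddr = 374 = 0b101110110
Split: l1_idx=5, l2_idx=6, offset=6

Answer: L1[5]=2 -> L2[2][6]=66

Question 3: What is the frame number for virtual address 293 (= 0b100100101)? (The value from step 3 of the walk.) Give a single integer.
vaddr = 293: l1_idx=4, l2_idx=4
L1[4] = 1; L2[1][4] = 34

Answer: 34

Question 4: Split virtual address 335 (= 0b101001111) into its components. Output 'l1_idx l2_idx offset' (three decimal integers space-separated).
Answer: 5 1 7

Derivation:
vaddr = 335 = 0b101001111
  top 3 bits -> l1_idx = 5
  next 3 bits -> l2_idx = 1
  bottom 3 bits -> offset = 7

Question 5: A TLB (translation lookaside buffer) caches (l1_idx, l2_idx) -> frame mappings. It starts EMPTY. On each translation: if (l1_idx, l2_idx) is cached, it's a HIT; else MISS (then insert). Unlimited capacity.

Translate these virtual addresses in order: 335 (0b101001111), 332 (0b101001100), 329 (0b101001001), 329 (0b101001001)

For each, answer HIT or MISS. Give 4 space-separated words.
vaddr=335: (5,1) not in TLB -> MISS, insert
vaddr=332: (5,1) in TLB -> HIT
vaddr=329: (5,1) in TLB -> HIT
vaddr=329: (5,1) in TLB -> HIT

Answer: MISS HIT HIT HIT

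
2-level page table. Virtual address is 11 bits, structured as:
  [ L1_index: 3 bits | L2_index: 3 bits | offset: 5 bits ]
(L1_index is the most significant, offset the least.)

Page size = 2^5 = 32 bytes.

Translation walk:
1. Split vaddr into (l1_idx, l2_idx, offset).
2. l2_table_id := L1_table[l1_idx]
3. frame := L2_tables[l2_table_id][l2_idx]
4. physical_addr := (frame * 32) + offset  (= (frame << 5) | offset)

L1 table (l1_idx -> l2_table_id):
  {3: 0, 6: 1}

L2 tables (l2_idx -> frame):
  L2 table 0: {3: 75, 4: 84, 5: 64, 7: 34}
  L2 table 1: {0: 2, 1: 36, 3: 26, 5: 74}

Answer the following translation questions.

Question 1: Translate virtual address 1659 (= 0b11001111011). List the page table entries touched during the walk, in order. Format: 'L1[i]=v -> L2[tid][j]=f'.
vaddr = 1659 = 0b11001111011
Split: l1_idx=6, l2_idx=3, offset=27

Answer: L1[6]=1 -> L2[1][3]=26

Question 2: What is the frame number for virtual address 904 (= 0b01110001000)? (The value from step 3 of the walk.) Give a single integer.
Answer: 84

Derivation:
vaddr = 904: l1_idx=3, l2_idx=4
L1[3] = 0; L2[0][4] = 84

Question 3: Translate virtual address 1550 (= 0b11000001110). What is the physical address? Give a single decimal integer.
vaddr = 1550 = 0b11000001110
Split: l1_idx=6, l2_idx=0, offset=14
L1[6] = 1
L2[1][0] = 2
paddr = 2 * 32 + 14 = 78

Answer: 78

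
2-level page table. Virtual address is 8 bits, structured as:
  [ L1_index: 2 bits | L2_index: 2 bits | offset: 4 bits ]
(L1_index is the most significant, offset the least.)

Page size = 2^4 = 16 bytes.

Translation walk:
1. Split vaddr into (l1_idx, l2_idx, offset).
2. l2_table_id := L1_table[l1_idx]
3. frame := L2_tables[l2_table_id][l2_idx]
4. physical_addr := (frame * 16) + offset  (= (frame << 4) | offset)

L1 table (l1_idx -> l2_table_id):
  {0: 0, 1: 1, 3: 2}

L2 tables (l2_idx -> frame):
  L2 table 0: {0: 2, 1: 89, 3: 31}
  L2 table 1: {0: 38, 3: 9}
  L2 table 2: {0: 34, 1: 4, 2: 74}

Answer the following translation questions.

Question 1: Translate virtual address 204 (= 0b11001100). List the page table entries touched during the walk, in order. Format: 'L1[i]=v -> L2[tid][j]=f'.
Answer: L1[3]=2 -> L2[2][0]=34

Derivation:
vaddr = 204 = 0b11001100
Split: l1_idx=3, l2_idx=0, offset=12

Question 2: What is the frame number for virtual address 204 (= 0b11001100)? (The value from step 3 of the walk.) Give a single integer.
Answer: 34

Derivation:
vaddr = 204: l1_idx=3, l2_idx=0
L1[3] = 2; L2[2][0] = 34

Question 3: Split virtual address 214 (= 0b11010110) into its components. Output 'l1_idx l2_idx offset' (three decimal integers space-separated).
vaddr = 214 = 0b11010110
  top 2 bits -> l1_idx = 3
  next 2 bits -> l2_idx = 1
  bottom 4 bits -> offset = 6

Answer: 3 1 6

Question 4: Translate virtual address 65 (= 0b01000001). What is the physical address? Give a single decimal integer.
vaddr = 65 = 0b01000001
Split: l1_idx=1, l2_idx=0, offset=1
L1[1] = 1
L2[1][0] = 38
paddr = 38 * 16 + 1 = 609

Answer: 609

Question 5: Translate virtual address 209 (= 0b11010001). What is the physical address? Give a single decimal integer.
vaddr = 209 = 0b11010001
Split: l1_idx=3, l2_idx=1, offset=1
L1[3] = 2
L2[2][1] = 4
paddr = 4 * 16 + 1 = 65

Answer: 65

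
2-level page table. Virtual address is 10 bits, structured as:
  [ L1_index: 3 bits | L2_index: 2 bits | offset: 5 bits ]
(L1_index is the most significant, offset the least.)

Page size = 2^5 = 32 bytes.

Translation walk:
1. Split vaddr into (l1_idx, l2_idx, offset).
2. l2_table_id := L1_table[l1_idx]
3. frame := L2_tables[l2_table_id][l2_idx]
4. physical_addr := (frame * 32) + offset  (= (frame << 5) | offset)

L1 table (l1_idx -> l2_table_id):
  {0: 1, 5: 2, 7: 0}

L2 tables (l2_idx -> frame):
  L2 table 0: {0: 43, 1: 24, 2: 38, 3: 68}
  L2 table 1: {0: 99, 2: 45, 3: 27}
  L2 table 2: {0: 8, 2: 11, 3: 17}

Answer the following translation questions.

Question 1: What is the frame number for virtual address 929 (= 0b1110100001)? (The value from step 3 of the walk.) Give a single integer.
Answer: 24

Derivation:
vaddr = 929: l1_idx=7, l2_idx=1
L1[7] = 0; L2[0][1] = 24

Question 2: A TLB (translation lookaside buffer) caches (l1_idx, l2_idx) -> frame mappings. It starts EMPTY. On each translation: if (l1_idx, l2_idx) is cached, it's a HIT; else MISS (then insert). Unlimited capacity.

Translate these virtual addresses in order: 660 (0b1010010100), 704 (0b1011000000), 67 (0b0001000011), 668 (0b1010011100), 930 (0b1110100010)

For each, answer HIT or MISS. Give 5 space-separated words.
Answer: MISS MISS MISS HIT MISS

Derivation:
vaddr=660: (5,0) not in TLB -> MISS, insert
vaddr=704: (5,2) not in TLB -> MISS, insert
vaddr=67: (0,2) not in TLB -> MISS, insert
vaddr=668: (5,0) in TLB -> HIT
vaddr=930: (7,1) not in TLB -> MISS, insert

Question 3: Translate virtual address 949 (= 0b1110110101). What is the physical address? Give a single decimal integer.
Answer: 789

Derivation:
vaddr = 949 = 0b1110110101
Split: l1_idx=7, l2_idx=1, offset=21
L1[7] = 0
L2[0][1] = 24
paddr = 24 * 32 + 21 = 789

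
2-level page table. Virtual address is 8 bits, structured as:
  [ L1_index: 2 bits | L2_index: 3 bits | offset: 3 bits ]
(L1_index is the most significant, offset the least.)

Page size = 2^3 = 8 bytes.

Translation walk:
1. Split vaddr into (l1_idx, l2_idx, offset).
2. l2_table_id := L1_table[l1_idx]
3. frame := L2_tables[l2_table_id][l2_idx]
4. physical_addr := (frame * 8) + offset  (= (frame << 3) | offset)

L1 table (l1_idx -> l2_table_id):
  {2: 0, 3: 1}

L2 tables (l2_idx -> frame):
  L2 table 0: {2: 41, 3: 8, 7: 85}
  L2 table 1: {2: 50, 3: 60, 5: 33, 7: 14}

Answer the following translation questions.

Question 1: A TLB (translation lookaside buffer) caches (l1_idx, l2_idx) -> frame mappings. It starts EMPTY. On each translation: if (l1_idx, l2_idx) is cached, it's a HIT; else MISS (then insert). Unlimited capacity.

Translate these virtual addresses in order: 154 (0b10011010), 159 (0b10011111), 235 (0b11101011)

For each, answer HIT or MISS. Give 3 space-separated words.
Answer: MISS HIT MISS

Derivation:
vaddr=154: (2,3) not in TLB -> MISS, insert
vaddr=159: (2,3) in TLB -> HIT
vaddr=235: (3,5) not in TLB -> MISS, insert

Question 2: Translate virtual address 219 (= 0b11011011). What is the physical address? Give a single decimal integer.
Answer: 483

Derivation:
vaddr = 219 = 0b11011011
Split: l1_idx=3, l2_idx=3, offset=3
L1[3] = 1
L2[1][3] = 60
paddr = 60 * 8 + 3 = 483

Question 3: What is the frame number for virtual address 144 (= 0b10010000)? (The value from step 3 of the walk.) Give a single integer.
vaddr = 144: l1_idx=2, l2_idx=2
L1[2] = 0; L2[0][2] = 41

Answer: 41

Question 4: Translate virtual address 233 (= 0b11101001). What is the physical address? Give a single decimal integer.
vaddr = 233 = 0b11101001
Split: l1_idx=3, l2_idx=5, offset=1
L1[3] = 1
L2[1][5] = 33
paddr = 33 * 8 + 1 = 265

Answer: 265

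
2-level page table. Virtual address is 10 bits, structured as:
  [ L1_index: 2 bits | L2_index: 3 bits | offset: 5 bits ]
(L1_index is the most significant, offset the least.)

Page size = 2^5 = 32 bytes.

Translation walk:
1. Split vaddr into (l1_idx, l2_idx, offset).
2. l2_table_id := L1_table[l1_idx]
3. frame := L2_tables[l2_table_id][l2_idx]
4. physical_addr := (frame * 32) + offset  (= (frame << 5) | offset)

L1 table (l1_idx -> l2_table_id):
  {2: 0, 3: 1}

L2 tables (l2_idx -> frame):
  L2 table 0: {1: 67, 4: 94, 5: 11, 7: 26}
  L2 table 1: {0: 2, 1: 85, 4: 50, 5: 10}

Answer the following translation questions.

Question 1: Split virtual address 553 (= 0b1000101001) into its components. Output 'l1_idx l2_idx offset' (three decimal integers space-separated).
vaddr = 553 = 0b1000101001
  top 2 bits -> l1_idx = 2
  next 3 bits -> l2_idx = 1
  bottom 5 bits -> offset = 9

Answer: 2 1 9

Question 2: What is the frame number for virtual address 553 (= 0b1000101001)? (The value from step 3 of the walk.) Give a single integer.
vaddr = 553: l1_idx=2, l2_idx=1
L1[2] = 0; L2[0][1] = 67

Answer: 67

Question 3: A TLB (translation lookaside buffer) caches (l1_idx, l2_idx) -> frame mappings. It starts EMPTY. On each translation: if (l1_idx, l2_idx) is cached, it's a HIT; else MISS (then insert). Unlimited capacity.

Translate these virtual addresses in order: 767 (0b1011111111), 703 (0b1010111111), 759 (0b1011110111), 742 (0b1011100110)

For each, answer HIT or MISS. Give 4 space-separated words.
vaddr=767: (2,7) not in TLB -> MISS, insert
vaddr=703: (2,5) not in TLB -> MISS, insert
vaddr=759: (2,7) in TLB -> HIT
vaddr=742: (2,7) in TLB -> HIT

Answer: MISS MISS HIT HIT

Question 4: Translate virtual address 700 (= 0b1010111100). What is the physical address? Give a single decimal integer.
Answer: 380

Derivation:
vaddr = 700 = 0b1010111100
Split: l1_idx=2, l2_idx=5, offset=28
L1[2] = 0
L2[0][5] = 11
paddr = 11 * 32 + 28 = 380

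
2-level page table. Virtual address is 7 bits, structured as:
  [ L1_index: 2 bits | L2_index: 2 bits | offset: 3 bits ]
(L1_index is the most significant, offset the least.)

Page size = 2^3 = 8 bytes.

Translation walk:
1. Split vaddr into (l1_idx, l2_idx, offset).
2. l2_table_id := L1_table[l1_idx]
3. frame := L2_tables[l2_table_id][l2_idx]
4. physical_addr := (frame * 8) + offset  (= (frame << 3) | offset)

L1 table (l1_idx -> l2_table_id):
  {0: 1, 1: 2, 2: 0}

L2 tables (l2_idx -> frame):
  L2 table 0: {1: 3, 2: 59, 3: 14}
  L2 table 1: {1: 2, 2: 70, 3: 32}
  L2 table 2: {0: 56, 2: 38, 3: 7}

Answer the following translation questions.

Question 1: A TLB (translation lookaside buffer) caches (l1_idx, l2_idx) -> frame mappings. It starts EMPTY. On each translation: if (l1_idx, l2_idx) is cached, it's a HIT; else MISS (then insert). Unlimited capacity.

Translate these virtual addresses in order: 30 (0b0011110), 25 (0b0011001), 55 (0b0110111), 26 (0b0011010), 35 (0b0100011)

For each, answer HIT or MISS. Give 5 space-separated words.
vaddr=30: (0,3) not in TLB -> MISS, insert
vaddr=25: (0,3) in TLB -> HIT
vaddr=55: (1,2) not in TLB -> MISS, insert
vaddr=26: (0,3) in TLB -> HIT
vaddr=35: (1,0) not in TLB -> MISS, insert

Answer: MISS HIT MISS HIT MISS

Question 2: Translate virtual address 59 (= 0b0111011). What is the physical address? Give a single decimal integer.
vaddr = 59 = 0b0111011
Split: l1_idx=1, l2_idx=3, offset=3
L1[1] = 2
L2[2][3] = 7
paddr = 7 * 8 + 3 = 59

Answer: 59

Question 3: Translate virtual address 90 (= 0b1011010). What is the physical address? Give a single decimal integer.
vaddr = 90 = 0b1011010
Split: l1_idx=2, l2_idx=3, offset=2
L1[2] = 0
L2[0][3] = 14
paddr = 14 * 8 + 2 = 114

Answer: 114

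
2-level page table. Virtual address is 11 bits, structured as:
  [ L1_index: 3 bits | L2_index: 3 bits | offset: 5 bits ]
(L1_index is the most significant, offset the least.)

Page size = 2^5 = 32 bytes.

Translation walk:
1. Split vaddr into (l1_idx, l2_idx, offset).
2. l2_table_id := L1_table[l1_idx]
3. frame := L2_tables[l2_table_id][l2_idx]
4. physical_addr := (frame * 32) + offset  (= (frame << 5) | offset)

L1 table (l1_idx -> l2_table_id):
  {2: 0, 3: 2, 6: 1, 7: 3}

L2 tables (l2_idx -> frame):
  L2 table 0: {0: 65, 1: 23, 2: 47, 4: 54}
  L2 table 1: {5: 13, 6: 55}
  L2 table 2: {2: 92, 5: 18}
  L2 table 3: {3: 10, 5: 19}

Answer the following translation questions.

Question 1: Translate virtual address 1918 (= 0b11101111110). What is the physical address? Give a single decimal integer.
vaddr = 1918 = 0b11101111110
Split: l1_idx=7, l2_idx=3, offset=30
L1[7] = 3
L2[3][3] = 10
paddr = 10 * 32 + 30 = 350

Answer: 350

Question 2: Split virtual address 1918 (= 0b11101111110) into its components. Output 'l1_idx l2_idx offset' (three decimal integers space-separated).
vaddr = 1918 = 0b11101111110
  top 3 bits -> l1_idx = 7
  next 3 bits -> l2_idx = 3
  bottom 5 bits -> offset = 30

Answer: 7 3 30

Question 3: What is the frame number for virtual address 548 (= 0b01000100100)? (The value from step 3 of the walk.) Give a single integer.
vaddr = 548: l1_idx=2, l2_idx=1
L1[2] = 0; L2[0][1] = 23

Answer: 23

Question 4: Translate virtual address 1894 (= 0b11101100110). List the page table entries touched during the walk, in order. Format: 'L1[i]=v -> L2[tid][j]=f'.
Answer: L1[7]=3 -> L2[3][3]=10

Derivation:
vaddr = 1894 = 0b11101100110
Split: l1_idx=7, l2_idx=3, offset=6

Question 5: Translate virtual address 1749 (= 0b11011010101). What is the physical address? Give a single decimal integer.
Answer: 1781

Derivation:
vaddr = 1749 = 0b11011010101
Split: l1_idx=6, l2_idx=6, offset=21
L1[6] = 1
L2[1][6] = 55
paddr = 55 * 32 + 21 = 1781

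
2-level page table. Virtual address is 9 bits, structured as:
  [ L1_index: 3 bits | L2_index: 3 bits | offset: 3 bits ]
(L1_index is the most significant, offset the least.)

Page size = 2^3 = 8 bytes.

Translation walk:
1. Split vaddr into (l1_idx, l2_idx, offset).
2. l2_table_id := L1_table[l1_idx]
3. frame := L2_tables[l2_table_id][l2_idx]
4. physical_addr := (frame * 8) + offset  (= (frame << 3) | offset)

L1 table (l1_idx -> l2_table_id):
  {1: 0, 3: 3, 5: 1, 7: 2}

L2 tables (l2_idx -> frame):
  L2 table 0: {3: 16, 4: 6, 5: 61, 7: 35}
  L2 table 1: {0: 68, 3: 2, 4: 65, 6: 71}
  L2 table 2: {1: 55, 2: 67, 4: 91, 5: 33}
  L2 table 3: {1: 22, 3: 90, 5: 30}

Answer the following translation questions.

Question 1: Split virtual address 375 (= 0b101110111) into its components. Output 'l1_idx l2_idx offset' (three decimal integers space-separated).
Answer: 5 6 7

Derivation:
vaddr = 375 = 0b101110111
  top 3 bits -> l1_idx = 5
  next 3 bits -> l2_idx = 6
  bottom 3 bits -> offset = 7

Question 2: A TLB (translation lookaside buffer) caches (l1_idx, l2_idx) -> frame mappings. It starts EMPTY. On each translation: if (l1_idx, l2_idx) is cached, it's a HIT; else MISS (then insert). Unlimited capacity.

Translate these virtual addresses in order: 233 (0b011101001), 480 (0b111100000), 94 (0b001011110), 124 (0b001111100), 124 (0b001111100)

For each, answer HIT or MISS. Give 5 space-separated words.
Answer: MISS MISS MISS MISS HIT

Derivation:
vaddr=233: (3,5) not in TLB -> MISS, insert
vaddr=480: (7,4) not in TLB -> MISS, insert
vaddr=94: (1,3) not in TLB -> MISS, insert
vaddr=124: (1,7) not in TLB -> MISS, insert
vaddr=124: (1,7) in TLB -> HIT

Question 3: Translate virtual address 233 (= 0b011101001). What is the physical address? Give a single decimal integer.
vaddr = 233 = 0b011101001
Split: l1_idx=3, l2_idx=5, offset=1
L1[3] = 3
L2[3][5] = 30
paddr = 30 * 8 + 1 = 241

Answer: 241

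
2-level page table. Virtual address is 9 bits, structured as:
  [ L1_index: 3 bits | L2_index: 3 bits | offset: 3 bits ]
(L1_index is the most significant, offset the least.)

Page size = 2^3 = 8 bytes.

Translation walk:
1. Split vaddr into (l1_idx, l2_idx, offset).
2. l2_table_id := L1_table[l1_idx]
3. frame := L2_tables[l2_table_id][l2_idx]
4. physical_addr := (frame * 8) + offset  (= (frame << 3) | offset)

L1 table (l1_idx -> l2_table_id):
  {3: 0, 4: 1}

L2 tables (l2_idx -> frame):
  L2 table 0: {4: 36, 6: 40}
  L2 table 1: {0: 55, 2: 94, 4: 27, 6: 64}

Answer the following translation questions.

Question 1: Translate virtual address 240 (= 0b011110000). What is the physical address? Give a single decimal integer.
vaddr = 240 = 0b011110000
Split: l1_idx=3, l2_idx=6, offset=0
L1[3] = 0
L2[0][6] = 40
paddr = 40 * 8 + 0 = 320

Answer: 320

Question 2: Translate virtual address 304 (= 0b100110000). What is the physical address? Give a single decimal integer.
vaddr = 304 = 0b100110000
Split: l1_idx=4, l2_idx=6, offset=0
L1[4] = 1
L2[1][6] = 64
paddr = 64 * 8 + 0 = 512

Answer: 512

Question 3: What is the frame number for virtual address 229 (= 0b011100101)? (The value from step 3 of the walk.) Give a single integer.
vaddr = 229: l1_idx=3, l2_idx=4
L1[3] = 0; L2[0][4] = 36

Answer: 36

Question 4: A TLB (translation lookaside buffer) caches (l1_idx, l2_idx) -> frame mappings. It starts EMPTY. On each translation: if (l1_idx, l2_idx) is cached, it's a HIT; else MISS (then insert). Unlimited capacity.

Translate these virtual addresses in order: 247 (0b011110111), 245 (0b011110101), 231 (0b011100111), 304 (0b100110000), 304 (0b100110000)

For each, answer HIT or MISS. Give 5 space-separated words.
Answer: MISS HIT MISS MISS HIT

Derivation:
vaddr=247: (3,6) not in TLB -> MISS, insert
vaddr=245: (3,6) in TLB -> HIT
vaddr=231: (3,4) not in TLB -> MISS, insert
vaddr=304: (4,6) not in TLB -> MISS, insert
vaddr=304: (4,6) in TLB -> HIT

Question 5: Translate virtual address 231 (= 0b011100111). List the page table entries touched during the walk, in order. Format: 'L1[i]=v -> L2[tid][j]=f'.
Answer: L1[3]=0 -> L2[0][4]=36

Derivation:
vaddr = 231 = 0b011100111
Split: l1_idx=3, l2_idx=4, offset=7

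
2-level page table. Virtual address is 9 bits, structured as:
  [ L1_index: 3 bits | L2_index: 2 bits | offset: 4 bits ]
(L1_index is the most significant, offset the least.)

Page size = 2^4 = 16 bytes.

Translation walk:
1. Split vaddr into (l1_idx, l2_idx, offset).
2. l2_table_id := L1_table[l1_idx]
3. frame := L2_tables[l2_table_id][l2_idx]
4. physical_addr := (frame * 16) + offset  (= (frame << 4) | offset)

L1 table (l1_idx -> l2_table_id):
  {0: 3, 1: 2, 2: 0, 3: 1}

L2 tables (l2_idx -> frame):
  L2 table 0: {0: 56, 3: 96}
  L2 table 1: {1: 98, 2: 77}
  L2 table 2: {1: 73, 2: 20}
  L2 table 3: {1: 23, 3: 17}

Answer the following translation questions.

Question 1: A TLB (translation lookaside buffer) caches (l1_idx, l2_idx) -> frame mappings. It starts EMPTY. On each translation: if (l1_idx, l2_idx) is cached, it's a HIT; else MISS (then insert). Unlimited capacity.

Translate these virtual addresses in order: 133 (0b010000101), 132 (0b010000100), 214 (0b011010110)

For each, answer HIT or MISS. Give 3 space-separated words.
Answer: MISS HIT MISS

Derivation:
vaddr=133: (2,0) not in TLB -> MISS, insert
vaddr=132: (2,0) in TLB -> HIT
vaddr=214: (3,1) not in TLB -> MISS, insert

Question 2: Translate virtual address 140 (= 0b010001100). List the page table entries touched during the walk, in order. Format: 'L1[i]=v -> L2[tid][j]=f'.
Answer: L1[2]=0 -> L2[0][0]=56

Derivation:
vaddr = 140 = 0b010001100
Split: l1_idx=2, l2_idx=0, offset=12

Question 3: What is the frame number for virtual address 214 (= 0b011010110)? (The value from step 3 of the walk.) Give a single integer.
Answer: 98

Derivation:
vaddr = 214: l1_idx=3, l2_idx=1
L1[3] = 1; L2[1][1] = 98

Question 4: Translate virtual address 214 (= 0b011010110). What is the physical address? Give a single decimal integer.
vaddr = 214 = 0b011010110
Split: l1_idx=3, l2_idx=1, offset=6
L1[3] = 1
L2[1][1] = 98
paddr = 98 * 16 + 6 = 1574

Answer: 1574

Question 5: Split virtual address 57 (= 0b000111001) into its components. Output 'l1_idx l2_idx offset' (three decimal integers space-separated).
vaddr = 57 = 0b000111001
  top 3 bits -> l1_idx = 0
  next 2 bits -> l2_idx = 3
  bottom 4 bits -> offset = 9

Answer: 0 3 9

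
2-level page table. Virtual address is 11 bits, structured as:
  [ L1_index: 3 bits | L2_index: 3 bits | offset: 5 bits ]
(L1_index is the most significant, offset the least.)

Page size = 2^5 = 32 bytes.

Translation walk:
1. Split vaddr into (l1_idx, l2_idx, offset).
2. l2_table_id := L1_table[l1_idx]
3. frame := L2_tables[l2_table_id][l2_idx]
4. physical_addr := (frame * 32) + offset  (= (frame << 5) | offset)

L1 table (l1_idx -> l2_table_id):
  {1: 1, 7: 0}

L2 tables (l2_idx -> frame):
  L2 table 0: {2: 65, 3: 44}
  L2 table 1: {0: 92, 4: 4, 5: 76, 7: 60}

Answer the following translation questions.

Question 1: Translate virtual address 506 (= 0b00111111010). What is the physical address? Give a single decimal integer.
vaddr = 506 = 0b00111111010
Split: l1_idx=1, l2_idx=7, offset=26
L1[1] = 1
L2[1][7] = 60
paddr = 60 * 32 + 26 = 1946

Answer: 1946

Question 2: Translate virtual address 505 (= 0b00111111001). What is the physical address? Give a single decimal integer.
vaddr = 505 = 0b00111111001
Split: l1_idx=1, l2_idx=7, offset=25
L1[1] = 1
L2[1][7] = 60
paddr = 60 * 32 + 25 = 1945

Answer: 1945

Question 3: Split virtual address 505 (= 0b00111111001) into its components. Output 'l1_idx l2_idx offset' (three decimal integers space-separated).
Answer: 1 7 25

Derivation:
vaddr = 505 = 0b00111111001
  top 3 bits -> l1_idx = 1
  next 3 bits -> l2_idx = 7
  bottom 5 bits -> offset = 25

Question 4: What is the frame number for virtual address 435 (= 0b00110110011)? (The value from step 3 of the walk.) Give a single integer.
Answer: 76

Derivation:
vaddr = 435: l1_idx=1, l2_idx=5
L1[1] = 1; L2[1][5] = 76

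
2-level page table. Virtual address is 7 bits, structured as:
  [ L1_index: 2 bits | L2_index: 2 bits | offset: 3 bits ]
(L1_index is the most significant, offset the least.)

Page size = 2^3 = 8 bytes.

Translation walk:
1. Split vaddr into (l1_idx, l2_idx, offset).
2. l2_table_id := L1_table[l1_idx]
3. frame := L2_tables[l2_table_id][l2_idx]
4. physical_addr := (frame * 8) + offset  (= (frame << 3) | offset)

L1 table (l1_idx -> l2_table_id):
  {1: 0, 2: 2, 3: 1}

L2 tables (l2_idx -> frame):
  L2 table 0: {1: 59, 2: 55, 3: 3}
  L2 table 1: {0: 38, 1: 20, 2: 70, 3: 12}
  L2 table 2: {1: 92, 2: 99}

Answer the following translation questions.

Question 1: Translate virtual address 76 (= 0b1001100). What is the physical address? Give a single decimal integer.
vaddr = 76 = 0b1001100
Split: l1_idx=2, l2_idx=1, offset=4
L1[2] = 2
L2[2][1] = 92
paddr = 92 * 8 + 4 = 740

Answer: 740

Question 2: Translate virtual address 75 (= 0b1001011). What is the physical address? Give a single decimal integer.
vaddr = 75 = 0b1001011
Split: l1_idx=2, l2_idx=1, offset=3
L1[2] = 2
L2[2][1] = 92
paddr = 92 * 8 + 3 = 739

Answer: 739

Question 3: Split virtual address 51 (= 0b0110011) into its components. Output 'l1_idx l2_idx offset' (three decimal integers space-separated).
vaddr = 51 = 0b0110011
  top 2 bits -> l1_idx = 1
  next 2 bits -> l2_idx = 2
  bottom 3 bits -> offset = 3

Answer: 1 2 3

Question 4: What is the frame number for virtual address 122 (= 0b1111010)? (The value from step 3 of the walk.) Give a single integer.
vaddr = 122: l1_idx=3, l2_idx=3
L1[3] = 1; L2[1][3] = 12

Answer: 12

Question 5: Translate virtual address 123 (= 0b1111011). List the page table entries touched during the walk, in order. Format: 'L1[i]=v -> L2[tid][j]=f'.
Answer: L1[3]=1 -> L2[1][3]=12

Derivation:
vaddr = 123 = 0b1111011
Split: l1_idx=3, l2_idx=3, offset=3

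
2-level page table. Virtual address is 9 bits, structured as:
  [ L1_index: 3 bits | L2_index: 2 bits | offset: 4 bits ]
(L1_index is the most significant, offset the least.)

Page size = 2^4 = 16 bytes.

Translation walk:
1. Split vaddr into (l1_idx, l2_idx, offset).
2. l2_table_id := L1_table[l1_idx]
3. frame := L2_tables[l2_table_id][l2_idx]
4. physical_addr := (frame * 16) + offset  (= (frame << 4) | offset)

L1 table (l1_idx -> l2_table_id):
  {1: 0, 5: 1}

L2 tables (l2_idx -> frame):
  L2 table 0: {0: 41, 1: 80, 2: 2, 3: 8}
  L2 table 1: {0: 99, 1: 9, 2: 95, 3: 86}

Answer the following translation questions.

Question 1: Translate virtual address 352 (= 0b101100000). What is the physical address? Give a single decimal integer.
Answer: 1520

Derivation:
vaddr = 352 = 0b101100000
Split: l1_idx=5, l2_idx=2, offset=0
L1[5] = 1
L2[1][2] = 95
paddr = 95 * 16 + 0 = 1520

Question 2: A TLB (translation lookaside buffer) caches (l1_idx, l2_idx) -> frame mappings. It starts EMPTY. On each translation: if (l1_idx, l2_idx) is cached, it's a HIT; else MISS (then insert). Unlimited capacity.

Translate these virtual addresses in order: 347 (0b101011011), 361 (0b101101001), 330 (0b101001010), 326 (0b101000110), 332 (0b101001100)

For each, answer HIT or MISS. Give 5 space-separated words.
Answer: MISS MISS MISS HIT HIT

Derivation:
vaddr=347: (5,1) not in TLB -> MISS, insert
vaddr=361: (5,2) not in TLB -> MISS, insert
vaddr=330: (5,0) not in TLB -> MISS, insert
vaddr=326: (5,0) in TLB -> HIT
vaddr=332: (5,0) in TLB -> HIT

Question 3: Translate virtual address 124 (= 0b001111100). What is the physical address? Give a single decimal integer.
vaddr = 124 = 0b001111100
Split: l1_idx=1, l2_idx=3, offset=12
L1[1] = 0
L2[0][3] = 8
paddr = 8 * 16 + 12 = 140

Answer: 140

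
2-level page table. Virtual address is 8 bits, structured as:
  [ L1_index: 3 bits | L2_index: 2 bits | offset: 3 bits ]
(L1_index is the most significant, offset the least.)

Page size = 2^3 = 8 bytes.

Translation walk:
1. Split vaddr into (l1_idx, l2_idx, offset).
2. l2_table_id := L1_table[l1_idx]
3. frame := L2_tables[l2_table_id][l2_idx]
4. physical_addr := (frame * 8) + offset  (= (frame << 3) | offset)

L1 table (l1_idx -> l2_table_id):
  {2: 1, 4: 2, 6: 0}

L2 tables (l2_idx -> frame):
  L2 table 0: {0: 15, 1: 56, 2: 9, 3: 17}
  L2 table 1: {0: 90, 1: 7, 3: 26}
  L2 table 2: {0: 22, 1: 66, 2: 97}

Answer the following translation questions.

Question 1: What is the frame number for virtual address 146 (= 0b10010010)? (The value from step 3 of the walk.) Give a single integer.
Answer: 97

Derivation:
vaddr = 146: l1_idx=4, l2_idx=2
L1[4] = 2; L2[2][2] = 97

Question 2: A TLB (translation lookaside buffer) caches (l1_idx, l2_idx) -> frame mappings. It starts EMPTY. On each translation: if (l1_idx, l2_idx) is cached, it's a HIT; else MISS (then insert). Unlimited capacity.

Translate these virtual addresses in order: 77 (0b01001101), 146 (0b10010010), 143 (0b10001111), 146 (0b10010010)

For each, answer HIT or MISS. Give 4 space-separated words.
Answer: MISS MISS MISS HIT

Derivation:
vaddr=77: (2,1) not in TLB -> MISS, insert
vaddr=146: (4,2) not in TLB -> MISS, insert
vaddr=143: (4,1) not in TLB -> MISS, insert
vaddr=146: (4,2) in TLB -> HIT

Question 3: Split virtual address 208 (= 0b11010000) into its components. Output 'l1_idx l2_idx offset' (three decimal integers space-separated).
Answer: 6 2 0

Derivation:
vaddr = 208 = 0b11010000
  top 3 bits -> l1_idx = 6
  next 2 bits -> l2_idx = 2
  bottom 3 bits -> offset = 0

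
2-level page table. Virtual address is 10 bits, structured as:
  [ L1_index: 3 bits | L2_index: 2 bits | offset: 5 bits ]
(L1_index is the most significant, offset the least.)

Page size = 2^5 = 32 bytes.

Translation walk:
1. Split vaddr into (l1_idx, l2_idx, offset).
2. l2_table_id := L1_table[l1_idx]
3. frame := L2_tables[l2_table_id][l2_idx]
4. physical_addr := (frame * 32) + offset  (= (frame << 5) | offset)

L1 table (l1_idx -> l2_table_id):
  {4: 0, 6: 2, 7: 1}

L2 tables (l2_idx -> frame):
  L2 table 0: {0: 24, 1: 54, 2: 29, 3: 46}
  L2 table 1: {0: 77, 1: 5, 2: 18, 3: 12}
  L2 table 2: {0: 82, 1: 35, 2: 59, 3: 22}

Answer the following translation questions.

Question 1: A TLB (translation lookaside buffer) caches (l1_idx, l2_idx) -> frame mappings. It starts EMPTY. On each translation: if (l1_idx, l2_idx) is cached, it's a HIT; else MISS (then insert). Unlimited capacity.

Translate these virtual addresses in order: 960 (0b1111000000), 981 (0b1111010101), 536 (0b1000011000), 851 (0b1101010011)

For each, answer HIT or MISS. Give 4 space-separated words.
Answer: MISS HIT MISS MISS

Derivation:
vaddr=960: (7,2) not in TLB -> MISS, insert
vaddr=981: (7,2) in TLB -> HIT
vaddr=536: (4,0) not in TLB -> MISS, insert
vaddr=851: (6,2) not in TLB -> MISS, insert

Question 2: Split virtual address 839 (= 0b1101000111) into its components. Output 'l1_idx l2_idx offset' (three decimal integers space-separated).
Answer: 6 2 7

Derivation:
vaddr = 839 = 0b1101000111
  top 3 bits -> l1_idx = 6
  next 2 bits -> l2_idx = 2
  bottom 5 bits -> offset = 7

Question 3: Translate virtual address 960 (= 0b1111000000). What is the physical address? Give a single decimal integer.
vaddr = 960 = 0b1111000000
Split: l1_idx=7, l2_idx=2, offset=0
L1[7] = 1
L2[1][2] = 18
paddr = 18 * 32 + 0 = 576

Answer: 576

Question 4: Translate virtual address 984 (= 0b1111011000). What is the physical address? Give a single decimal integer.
vaddr = 984 = 0b1111011000
Split: l1_idx=7, l2_idx=2, offset=24
L1[7] = 1
L2[1][2] = 18
paddr = 18 * 32 + 24 = 600

Answer: 600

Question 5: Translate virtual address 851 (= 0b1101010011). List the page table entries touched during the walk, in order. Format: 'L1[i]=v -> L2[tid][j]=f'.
Answer: L1[6]=2 -> L2[2][2]=59

Derivation:
vaddr = 851 = 0b1101010011
Split: l1_idx=6, l2_idx=2, offset=19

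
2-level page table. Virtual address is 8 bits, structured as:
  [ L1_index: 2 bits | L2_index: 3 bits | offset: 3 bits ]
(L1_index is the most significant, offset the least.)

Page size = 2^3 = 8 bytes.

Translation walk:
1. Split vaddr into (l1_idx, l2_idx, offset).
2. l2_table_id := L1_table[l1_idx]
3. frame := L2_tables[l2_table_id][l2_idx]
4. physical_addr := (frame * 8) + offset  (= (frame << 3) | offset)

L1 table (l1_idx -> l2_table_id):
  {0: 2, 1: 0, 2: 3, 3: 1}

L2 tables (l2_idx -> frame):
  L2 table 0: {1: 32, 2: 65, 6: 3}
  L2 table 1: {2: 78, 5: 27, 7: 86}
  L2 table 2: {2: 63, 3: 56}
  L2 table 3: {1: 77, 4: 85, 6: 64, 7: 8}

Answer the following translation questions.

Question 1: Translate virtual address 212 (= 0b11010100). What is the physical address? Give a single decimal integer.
vaddr = 212 = 0b11010100
Split: l1_idx=3, l2_idx=2, offset=4
L1[3] = 1
L2[1][2] = 78
paddr = 78 * 8 + 4 = 628

Answer: 628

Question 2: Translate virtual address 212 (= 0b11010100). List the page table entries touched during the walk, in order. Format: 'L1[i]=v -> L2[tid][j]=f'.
vaddr = 212 = 0b11010100
Split: l1_idx=3, l2_idx=2, offset=4

Answer: L1[3]=1 -> L2[1][2]=78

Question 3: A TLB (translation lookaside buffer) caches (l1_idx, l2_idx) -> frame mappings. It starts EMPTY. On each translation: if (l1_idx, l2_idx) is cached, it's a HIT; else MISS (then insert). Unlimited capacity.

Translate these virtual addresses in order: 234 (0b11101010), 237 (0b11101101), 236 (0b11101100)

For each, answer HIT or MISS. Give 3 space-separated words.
Answer: MISS HIT HIT

Derivation:
vaddr=234: (3,5) not in TLB -> MISS, insert
vaddr=237: (3,5) in TLB -> HIT
vaddr=236: (3,5) in TLB -> HIT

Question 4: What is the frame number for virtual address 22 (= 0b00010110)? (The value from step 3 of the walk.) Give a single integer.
Answer: 63

Derivation:
vaddr = 22: l1_idx=0, l2_idx=2
L1[0] = 2; L2[2][2] = 63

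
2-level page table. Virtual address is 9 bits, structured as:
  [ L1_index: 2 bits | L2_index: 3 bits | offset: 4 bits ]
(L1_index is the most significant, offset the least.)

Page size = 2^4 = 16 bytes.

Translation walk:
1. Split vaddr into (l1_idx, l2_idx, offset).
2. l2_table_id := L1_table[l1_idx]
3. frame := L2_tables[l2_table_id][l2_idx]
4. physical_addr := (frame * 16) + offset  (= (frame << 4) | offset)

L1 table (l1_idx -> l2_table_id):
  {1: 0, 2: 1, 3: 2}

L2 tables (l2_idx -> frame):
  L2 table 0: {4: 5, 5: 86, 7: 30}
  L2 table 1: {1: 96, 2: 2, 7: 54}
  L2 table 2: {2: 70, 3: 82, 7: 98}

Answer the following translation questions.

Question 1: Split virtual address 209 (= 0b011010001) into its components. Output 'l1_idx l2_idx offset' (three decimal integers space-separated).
vaddr = 209 = 0b011010001
  top 2 bits -> l1_idx = 1
  next 3 bits -> l2_idx = 5
  bottom 4 bits -> offset = 1

Answer: 1 5 1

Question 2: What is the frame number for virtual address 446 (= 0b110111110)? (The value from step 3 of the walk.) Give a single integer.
Answer: 82

Derivation:
vaddr = 446: l1_idx=3, l2_idx=3
L1[3] = 2; L2[2][3] = 82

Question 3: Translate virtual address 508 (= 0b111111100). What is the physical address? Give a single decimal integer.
vaddr = 508 = 0b111111100
Split: l1_idx=3, l2_idx=7, offset=12
L1[3] = 2
L2[2][7] = 98
paddr = 98 * 16 + 12 = 1580

Answer: 1580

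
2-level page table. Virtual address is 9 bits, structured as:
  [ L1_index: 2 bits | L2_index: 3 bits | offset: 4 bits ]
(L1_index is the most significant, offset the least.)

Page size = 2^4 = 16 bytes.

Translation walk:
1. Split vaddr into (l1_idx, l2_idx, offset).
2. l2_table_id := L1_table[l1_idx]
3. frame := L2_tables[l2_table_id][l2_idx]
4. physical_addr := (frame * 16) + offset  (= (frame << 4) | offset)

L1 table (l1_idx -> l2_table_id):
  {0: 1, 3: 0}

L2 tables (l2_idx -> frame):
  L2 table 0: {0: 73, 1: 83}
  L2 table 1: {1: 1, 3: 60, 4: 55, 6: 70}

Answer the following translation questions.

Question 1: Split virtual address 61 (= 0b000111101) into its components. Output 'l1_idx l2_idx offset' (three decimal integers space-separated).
vaddr = 61 = 0b000111101
  top 2 bits -> l1_idx = 0
  next 3 bits -> l2_idx = 3
  bottom 4 bits -> offset = 13

Answer: 0 3 13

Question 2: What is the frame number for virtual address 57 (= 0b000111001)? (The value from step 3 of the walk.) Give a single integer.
vaddr = 57: l1_idx=0, l2_idx=3
L1[0] = 1; L2[1][3] = 60

Answer: 60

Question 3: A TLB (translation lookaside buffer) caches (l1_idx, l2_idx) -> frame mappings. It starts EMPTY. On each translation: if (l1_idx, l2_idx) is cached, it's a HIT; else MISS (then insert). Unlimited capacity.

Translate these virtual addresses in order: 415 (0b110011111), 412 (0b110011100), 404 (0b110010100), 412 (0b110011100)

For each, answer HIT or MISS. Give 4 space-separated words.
vaddr=415: (3,1) not in TLB -> MISS, insert
vaddr=412: (3,1) in TLB -> HIT
vaddr=404: (3,1) in TLB -> HIT
vaddr=412: (3,1) in TLB -> HIT

Answer: MISS HIT HIT HIT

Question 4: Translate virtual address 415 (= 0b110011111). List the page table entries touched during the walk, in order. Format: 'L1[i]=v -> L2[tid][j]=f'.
Answer: L1[3]=0 -> L2[0][1]=83

Derivation:
vaddr = 415 = 0b110011111
Split: l1_idx=3, l2_idx=1, offset=15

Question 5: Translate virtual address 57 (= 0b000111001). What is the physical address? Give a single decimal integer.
vaddr = 57 = 0b000111001
Split: l1_idx=0, l2_idx=3, offset=9
L1[0] = 1
L2[1][3] = 60
paddr = 60 * 16 + 9 = 969

Answer: 969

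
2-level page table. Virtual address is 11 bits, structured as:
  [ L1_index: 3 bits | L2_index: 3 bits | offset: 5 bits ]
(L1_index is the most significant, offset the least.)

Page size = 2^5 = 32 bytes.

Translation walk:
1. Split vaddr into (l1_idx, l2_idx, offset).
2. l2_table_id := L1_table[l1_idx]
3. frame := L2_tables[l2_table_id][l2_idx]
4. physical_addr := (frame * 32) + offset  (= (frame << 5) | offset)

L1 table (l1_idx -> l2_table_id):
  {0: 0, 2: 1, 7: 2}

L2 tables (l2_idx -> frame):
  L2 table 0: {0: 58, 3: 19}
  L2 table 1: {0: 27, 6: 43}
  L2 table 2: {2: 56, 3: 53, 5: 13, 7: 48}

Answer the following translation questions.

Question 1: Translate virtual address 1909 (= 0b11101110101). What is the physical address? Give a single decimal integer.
Answer: 1717

Derivation:
vaddr = 1909 = 0b11101110101
Split: l1_idx=7, l2_idx=3, offset=21
L1[7] = 2
L2[2][3] = 53
paddr = 53 * 32 + 21 = 1717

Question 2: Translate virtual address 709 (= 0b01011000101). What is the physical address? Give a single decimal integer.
Answer: 1381

Derivation:
vaddr = 709 = 0b01011000101
Split: l1_idx=2, l2_idx=6, offset=5
L1[2] = 1
L2[1][6] = 43
paddr = 43 * 32 + 5 = 1381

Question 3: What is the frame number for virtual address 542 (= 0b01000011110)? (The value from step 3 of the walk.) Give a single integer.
vaddr = 542: l1_idx=2, l2_idx=0
L1[2] = 1; L2[1][0] = 27

Answer: 27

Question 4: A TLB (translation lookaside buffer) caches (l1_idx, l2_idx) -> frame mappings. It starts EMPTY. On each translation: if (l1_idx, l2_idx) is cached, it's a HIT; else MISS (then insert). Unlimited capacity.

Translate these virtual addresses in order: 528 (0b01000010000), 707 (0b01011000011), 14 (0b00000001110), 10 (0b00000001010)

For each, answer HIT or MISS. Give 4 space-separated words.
vaddr=528: (2,0) not in TLB -> MISS, insert
vaddr=707: (2,6) not in TLB -> MISS, insert
vaddr=14: (0,0) not in TLB -> MISS, insert
vaddr=10: (0,0) in TLB -> HIT

Answer: MISS MISS MISS HIT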